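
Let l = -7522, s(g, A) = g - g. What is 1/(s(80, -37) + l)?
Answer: -1/7522 ≈ -0.00013294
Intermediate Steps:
s(g, A) = 0
1/(s(80, -37) + l) = 1/(0 - 7522) = 1/(-7522) = -1/7522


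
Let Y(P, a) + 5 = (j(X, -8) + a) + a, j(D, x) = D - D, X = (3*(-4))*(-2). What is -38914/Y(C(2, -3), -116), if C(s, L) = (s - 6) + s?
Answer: 38914/237 ≈ 164.19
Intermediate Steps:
X = 24 (X = -12*(-2) = 24)
C(s, L) = -6 + 2*s (C(s, L) = (-6 + s) + s = -6 + 2*s)
j(D, x) = 0
Y(P, a) = -5 + 2*a (Y(P, a) = -5 + ((0 + a) + a) = -5 + (a + a) = -5 + 2*a)
-38914/Y(C(2, -3), -116) = -38914/(-5 + 2*(-116)) = -38914/(-5 - 232) = -38914/(-237) = -38914*(-1/237) = 38914/237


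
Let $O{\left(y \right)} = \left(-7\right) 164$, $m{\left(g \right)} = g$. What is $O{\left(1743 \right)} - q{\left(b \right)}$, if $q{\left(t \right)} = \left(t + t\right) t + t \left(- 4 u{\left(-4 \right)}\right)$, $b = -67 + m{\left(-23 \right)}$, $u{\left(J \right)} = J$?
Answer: $-15908$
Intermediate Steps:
$O{\left(y \right)} = -1148$
$b = -90$ ($b = -67 - 23 = -90$)
$q{\left(t \right)} = 2 t^{2} + 16 t$ ($q{\left(t \right)} = \left(t + t\right) t + t \left(\left(-4\right) \left(-4\right)\right) = 2 t t + t 16 = 2 t^{2} + 16 t$)
$O{\left(1743 \right)} - q{\left(b \right)} = -1148 - 2 \left(-90\right) \left(8 - 90\right) = -1148 - 2 \left(-90\right) \left(-82\right) = -1148 - 14760 = -15908$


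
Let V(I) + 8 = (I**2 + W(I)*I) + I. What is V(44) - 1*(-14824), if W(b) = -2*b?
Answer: 12924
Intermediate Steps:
V(I) = -8 + I - I**2 (V(I) = -8 + ((I**2 + (-2*I)*I) + I) = -8 + ((I**2 - 2*I**2) + I) = -8 + (-I**2 + I) = -8 + (I - I**2) = -8 + I - I**2)
V(44) - 1*(-14824) = (-8 + 44 - 1*44**2) - 1*(-14824) = (-8 + 44 - 1*1936) + 14824 = (-8 + 44 - 1936) + 14824 = -1900 + 14824 = 12924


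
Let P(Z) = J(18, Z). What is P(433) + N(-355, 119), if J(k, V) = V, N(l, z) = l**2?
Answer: 126458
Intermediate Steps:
P(Z) = Z
P(433) + N(-355, 119) = 433 + (-355)**2 = 433 + 126025 = 126458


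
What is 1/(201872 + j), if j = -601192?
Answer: -1/399320 ≈ -2.5043e-6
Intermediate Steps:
1/(201872 + j) = 1/(201872 - 601192) = 1/(-399320) = -1/399320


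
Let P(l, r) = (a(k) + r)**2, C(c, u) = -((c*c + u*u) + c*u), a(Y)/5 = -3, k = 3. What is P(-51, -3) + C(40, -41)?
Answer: -1317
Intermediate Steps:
a(Y) = -15 (a(Y) = 5*(-3) = -15)
C(c, u) = -c**2 - u**2 - c*u (C(c, u) = -((c**2 + u**2) + c*u) = -(c**2 + u**2 + c*u) = -c**2 - u**2 - c*u)
P(l, r) = (-15 + r)**2
P(-51, -3) + C(40, -41) = (-15 - 3)**2 + (-1*40**2 - 1*(-41)**2 - 1*40*(-41)) = (-18)**2 + (-1*1600 - 1*1681 + 1640) = 324 + (-1600 - 1681 + 1640) = 324 - 1641 = -1317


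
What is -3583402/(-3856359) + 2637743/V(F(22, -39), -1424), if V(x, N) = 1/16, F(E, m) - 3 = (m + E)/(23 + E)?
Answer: 162753346907194/3856359 ≈ 4.2204e+7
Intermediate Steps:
F(E, m) = 3 + (E + m)/(23 + E) (F(E, m) = 3 + (m + E)/(23 + E) = 3 + (E + m)/(23 + E))
V(x, N) = 1/16
-3583402/(-3856359) + 2637743/V(F(22, -39), -1424) = -3583402/(-3856359) + 2637743/(1/16) = -3583402*(-1/3856359) + 2637743*16 = 3583402/3856359 + 42203888 = 162753346907194/3856359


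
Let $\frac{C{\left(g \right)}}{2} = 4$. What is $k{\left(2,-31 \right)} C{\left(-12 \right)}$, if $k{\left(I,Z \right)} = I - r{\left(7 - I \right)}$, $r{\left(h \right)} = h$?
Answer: $-24$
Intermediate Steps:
$C{\left(g \right)} = 8$ ($C{\left(g \right)} = 2 \cdot 4 = 8$)
$k{\left(I,Z \right)} = -7 + 2 I$ ($k{\left(I,Z \right)} = I - \left(7 - I\right) = I + \left(-7 + I\right) = -7 + 2 I$)
$k{\left(2,-31 \right)} C{\left(-12 \right)} = \left(-7 + 2 \cdot 2\right) 8 = \left(-7 + 4\right) 8 = \left(-3\right) 8 = -24$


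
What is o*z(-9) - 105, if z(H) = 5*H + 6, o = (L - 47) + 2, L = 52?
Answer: -378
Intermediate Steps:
o = 7 (o = (52 - 47) + 2 = 5 + 2 = 7)
z(H) = 6 + 5*H
o*z(-9) - 105 = 7*(6 + 5*(-9)) - 105 = 7*(6 - 45) - 105 = 7*(-39) - 105 = -273 - 105 = -378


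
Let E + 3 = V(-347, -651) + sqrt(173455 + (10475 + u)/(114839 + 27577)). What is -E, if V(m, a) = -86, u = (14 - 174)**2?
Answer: 89 - sqrt(24431072518095)/11868 ≈ -327.48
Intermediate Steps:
u = 25600 (u = (-160)**2 = 25600)
E = -89 + sqrt(24431072518095)/11868 (E = -3 + (-86 + sqrt(173455 + (10475 + 25600)/(114839 + 27577))) = -3 + (-86 + sqrt(173455 + 36075/142416)) = -3 + (-86 + sqrt(173455 + 36075*(1/142416))) = -3 + (-86 + sqrt(173455 + 12025/47472)) = -3 + (-86 + sqrt(8234267785/47472)) = -3 + (-86 + sqrt(24431072518095)/11868) = -89 + sqrt(24431072518095)/11868 ≈ 327.48)
-E = -(-89 + sqrt(24431072518095)/11868) = 89 - sqrt(24431072518095)/11868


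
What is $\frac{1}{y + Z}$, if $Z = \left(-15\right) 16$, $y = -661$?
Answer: $- \frac{1}{901} \approx -0.0011099$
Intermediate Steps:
$Z = -240$
$\frac{1}{y + Z} = \frac{1}{-661 - 240} = \frac{1}{-901} = - \frac{1}{901}$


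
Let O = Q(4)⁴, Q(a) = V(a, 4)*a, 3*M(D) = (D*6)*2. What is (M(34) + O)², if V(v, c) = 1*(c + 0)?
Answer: 4312811584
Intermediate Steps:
V(v, c) = c (V(v, c) = 1*c = c)
M(D) = 4*D (M(D) = ((D*6)*2)/3 = ((6*D)*2)/3 = (12*D)/3 = 4*D)
Q(a) = 4*a
O = 65536 (O = (4*4)⁴ = 16⁴ = 65536)
(M(34) + O)² = (4*34 + 65536)² = (136 + 65536)² = 65672² = 4312811584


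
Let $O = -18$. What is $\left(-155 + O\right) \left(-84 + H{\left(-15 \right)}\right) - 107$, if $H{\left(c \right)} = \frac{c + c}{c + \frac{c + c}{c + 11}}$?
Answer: $13733$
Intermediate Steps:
$H{\left(c \right)} = \frac{2 c}{c + \frac{2 c}{11 + c}}$
$\left(-155 + O\right) \left(-84 + H{\left(-15 \right)}\right) - 107 = \left(-155 - 18\right) \left(-84 + \frac{2 \left(11 - 15\right)}{13 - 15}\right) - 107 = - 173 \left(-84 + 2 \frac{1}{-2} \left(-4\right)\right) - 107 = - 173 \left(-84 + 2 \left(- \frac{1}{2}\right) \left(-4\right)\right) - 107 = - 173 \left(-84 + 4\right) - 107 = \left(-173\right) \left(-80\right) - 107 = 13840 - 107 = 13733$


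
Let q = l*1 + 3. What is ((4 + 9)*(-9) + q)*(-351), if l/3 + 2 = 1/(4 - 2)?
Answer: 83187/2 ≈ 41594.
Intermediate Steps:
l = -9/2 (l = -6 + 3/(4 - 2) = -6 + 3/2 = -9/2 ≈ -4.5000)
q = -3/2 (q = -9/2*1 + 3 = -9/2 + 3 = -3/2 ≈ -1.5000)
((4 + 9)*(-9) + q)*(-351) = ((4 + 9)*(-9) - 3/2)*(-351) = (13*(-9) - 3/2)*(-351) = (-117 - 3/2)*(-351) = -237/2*(-351) = 83187/2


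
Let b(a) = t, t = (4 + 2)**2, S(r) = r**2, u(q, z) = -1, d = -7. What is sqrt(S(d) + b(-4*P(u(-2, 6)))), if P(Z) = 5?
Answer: sqrt(85) ≈ 9.2195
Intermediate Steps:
t = 36 (t = 6**2 = 36)
b(a) = 36
sqrt(S(d) + b(-4*P(u(-2, 6)))) = sqrt((-7)**2 + 36) = sqrt(49 + 36) = sqrt(85)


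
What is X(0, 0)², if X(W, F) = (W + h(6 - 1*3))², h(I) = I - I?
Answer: 0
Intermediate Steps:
h(I) = 0
X(W, F) = W² (X(W, F) = (W + 0)² = W²)
X(0, 0)² = (0²)² = 0² = 0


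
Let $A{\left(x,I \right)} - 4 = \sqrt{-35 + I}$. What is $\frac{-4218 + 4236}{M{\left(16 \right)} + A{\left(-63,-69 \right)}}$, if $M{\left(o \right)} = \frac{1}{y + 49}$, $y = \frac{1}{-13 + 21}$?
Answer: $\frac{1397115}{2319887} - \frac{1390041 i \sqrt{26}}{4639774} \approx 0.60223 - 1.5276 i$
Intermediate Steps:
$A{\left(x,I \right)} = 4 + \sqrt{-35 + I}$
$y = \frac{1}{8} \approx 0.125$
$M{\left(o \right)} = \frac{8}{393}$ ($M{\left(o \right)} = \frac{1}{\frac{1}{8} + 49} = \frac{1}{\frac{393}{8}} = \frac{8}{393}$)
$\frac{-4218 + 4236}{M{\left(16 \right)} + A{\left(-63,-69 \right)}} = \frac{-4218 + 4236}{\frac{8}{393} + \left(4 + \sqrt{-35 - 69}\right)} = \frac{18}{\frac{8}{393} + \left(4 + \sqrt{-104}\right)} = \frac{18}{\frac{8}{393} + \left(4 + 2 i \sqrt{26}\right)} = \frac{18}{\frac{1580}{393} + 2 i \sqrt{26}}$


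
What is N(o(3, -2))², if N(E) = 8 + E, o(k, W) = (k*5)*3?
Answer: 2809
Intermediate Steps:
o(k, W) = 15*k (o(k, W) = (5*k)*3 = 15*k)
N(o(3, -2))² = (8 + 15*3)² = (8 + 45)² = 53² = 2809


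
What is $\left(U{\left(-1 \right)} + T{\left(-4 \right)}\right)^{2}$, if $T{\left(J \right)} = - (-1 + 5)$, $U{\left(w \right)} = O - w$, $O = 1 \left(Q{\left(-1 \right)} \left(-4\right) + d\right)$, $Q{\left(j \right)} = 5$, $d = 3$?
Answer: $400$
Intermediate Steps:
$O = -17$ ($O = 1 \left(5 \left(-4\right) + 3\right) = 1 \left(-20 + 3\right) = 1 \left(-17\right) = -17$)
$U{\left(w \right)} = -17 - w$
$T{\left(J \right)} = -4$ ($T{\left(J \right)} = \left(-1\right) 4 = -4$)
$\left(U{\left(-1 \right)} + T{\left(-4 \right)}\right)^{2} = \left(\left(-17 - -1\right) - 4\right)^{2} = \left(\left(-17 + 1\right) - 4\right)^{2} = \left(-16 - 4\right)^{2} = \left(-20\right)^{2} = 400$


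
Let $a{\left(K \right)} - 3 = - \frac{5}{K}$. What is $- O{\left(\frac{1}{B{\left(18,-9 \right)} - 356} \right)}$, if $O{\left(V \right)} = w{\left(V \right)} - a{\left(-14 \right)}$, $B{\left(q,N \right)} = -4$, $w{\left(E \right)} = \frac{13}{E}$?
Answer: $\frac{65567}{14} \approx 4683.4$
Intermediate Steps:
$a{\left(K \right)} = 3 - \frac{5}{K}$
$O{\left(V \right)} = - \frac{47}{14} + \frac{13}{V}$ ($O{\left(V \right)} = \frac{13}{V} - \left(3 - \frac{5}{-14}\right) = \frac{13}{V} - \left(3 - - \frac{5}{14}\right) = \frac{13}{V} - \left(3 + \frac{5}{14}\right) = \frac{13}{V} - \frac{47}{14} = - \frac{47}{14} + \frac{13}{V}$)
$- O{\left(\frac{1}{B{\left(18,-9 \right)} - 356} \right)} = - (- \frac{47}{14} + \frac{13}{\frac{1}{-4 - 356}}) = - (- \frac{47}{14} + \frac{13}{\frac{1}{-360}}) = - (- \frac{47}{14} + \frac{13}{- \frac{1}{360}}) = - (- \frac{47}{14} + 13 \left(-360\right)) = - (- \frac{47}{14} - 4680) = \left(-1\right) \left(- \frac{65567}{14}\right) = \frac{65567}{14}$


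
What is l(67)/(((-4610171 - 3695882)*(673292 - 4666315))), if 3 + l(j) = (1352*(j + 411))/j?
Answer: 646055/2222139464770673 ≈ 2.9074e-10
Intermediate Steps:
l(j) = -3 + (555672 + 1352*j)/j (l(j) = -3 + (1352*(j + 411))/j = -3 + (1352*(411 + j))/j = -3 + (555672 + 1352*j)/j)
l(67)/(((-4610171 - 3695882)*(673292 - 4666315))) = (1349 + 555672/67)/(((-4610171 - 3695882)*(673292 - 4666315))) = (1349 + 555672*(1/67))/((-8306053*(-3993023))) = (1349 + 555672/67)/33166260668219 = (646055/67)*(1/33166260668219) = 646055/2222139464770673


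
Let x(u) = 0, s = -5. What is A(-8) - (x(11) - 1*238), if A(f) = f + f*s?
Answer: 270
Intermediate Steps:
A(f) = -4*f (A(f) = f + f*(-5) = f - 5*f = -4*f)
A(-8) - (x(11) - 1*238) = -4*(-8) - (0 - 1*238) = 32 - (0 - 238) = 32 - 1*(-238) = 32 + 238 = 270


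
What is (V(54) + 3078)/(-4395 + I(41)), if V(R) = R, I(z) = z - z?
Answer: -1044/1465 ≈ -0.71263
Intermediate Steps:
I(z) = 0
(V(54) + 3078)/(-4395 + I(41)) = (54 + 3078)/(-4395 + 0) = 3132/(-4395) = 3132*(-1/4395) = -1044/1465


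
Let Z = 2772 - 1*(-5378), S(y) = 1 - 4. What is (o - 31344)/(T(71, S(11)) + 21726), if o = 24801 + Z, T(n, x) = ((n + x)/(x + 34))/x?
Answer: 149451/2020450 ≈ 0.073969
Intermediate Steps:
S(y) = -3
Z = 8150 (Z = 2772 + 5378 = 8150)
T(n, x) = (n + x)/(x*(34 + x)) (T(n, x) = ((n + x)/(34 + x))/x = (n + x)/(x*(34 + x)))
o = 32951 (o = 24801 + 8150 = 32951)
(o - 31344)/(T(71, S(11)) + 21726) = (32951 - 31344)/((71 - 3)/((-3)*(34 - 3)) + 21726) = 1607/(-⅓*68/31 + 21726) = 1607/(-⅓*1/31*68 + 21726) = 1607/(-68/93 + 21726) = 1607/(2020450/93) = 1607*(93/2020450) = 149451/2020450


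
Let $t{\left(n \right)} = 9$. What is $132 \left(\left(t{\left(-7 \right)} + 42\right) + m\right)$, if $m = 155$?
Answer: $27192$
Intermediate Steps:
$132 \left(\left(t{\left(-7 \right)} + 42\right) + m\right) = 132 \left(\left(9 + 42\right) + 155\right) = 132 \left(51 + 155\right) = 132 \cdot 206 = 27192$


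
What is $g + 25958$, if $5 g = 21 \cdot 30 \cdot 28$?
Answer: $29486$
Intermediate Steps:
$g = 3528$ ($g = \frac{21 \cdot 30 \cdot 28}{5} = \frac{630 \cdot 28}{5} = \frac{1}{5} \cdot 17640 = 3528$)
$g + 25958 = 3528 + 25958 = 29486$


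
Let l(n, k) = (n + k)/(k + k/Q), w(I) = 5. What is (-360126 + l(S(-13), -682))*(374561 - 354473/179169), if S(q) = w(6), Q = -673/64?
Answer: -5018893239551705547956/37207847061 ≈ -1.3489e+11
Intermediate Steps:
Q = -673/64 (Q = -673*1/64 = -673/64 ≈ -10.516)
S(q) = 5
l(n, k) = 673*(k + n)/(609*k) (l(n, k) = (n + k)/(k + k/(-673/64)) = (k + n)/(k + k*(-64/673)) = (k + n)/(k - 64*k/673) = (k + n)/((609*k/673)) = (k + n)*(673/(609*k)) = 673*(k + n)/(609*k))
(-360126 + l(S(-13), -682))*(374561 - 354473/179169) = (-360126 + (673/609)*(-682 + 5)/(-682))*(374561 - 354473/179169) = (-360126 + (673/609)*(-1/682)*(-677))*(374561 - 354473*1/179169) = (-360126 + 455621/415338)*(374561 - 354473/179169) = -149573556967/415338*67109365336/179169 = -5018893239551705547956/37207847061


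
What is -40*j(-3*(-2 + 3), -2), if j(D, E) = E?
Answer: 80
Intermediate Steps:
-40*j(-3*(-2 + 3), -2) = -40*(-2) = 80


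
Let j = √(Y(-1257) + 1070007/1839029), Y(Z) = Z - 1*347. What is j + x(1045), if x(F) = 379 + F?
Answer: 1424 + I*√5422804597293761/1839029 ≈ 1424.0 + 40.043*I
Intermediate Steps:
Y(Z) = -347 + Z (Y(Z) = Z - 347 = -347 + Z)
j = I*√5422804597293761/1839029 (j = √((-347 - 1257) + 1070007/1839029) = √(-1604 + 1070007*(1/1839029)) = √(-1604 + 1070007/1839029) = √(-2948732509/1839029) = I*√5422804597293761/1839029 ≈ 40.043*I)
j + x(1045) = I*√5422804597293761/1839029 + (379 + 1045) = I*√5422804597293761/1839029 + 1424 = 1424 + I*√5422804597293761/1839029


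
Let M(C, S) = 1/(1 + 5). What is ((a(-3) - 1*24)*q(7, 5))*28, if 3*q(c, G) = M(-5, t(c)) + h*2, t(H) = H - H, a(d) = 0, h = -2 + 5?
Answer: -4144/3 ≈ -1381.3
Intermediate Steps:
h = 3
t(H) = 0
M(C, S) = ⅙ (M(C, S) = 1/6 = ⅙)
q(c, G) = 37/18 (q(c, G) = (⅙ + 3*2)/3 = (⅙ + 6)/3 = (⅓)*(37/6) = 37/18)
((a(-3) - 1*24)*q(7, 5))*28 = ((0 - 1*24)*(37/18))*28 = ((0 - 24)*(37/18))*28 = -24*37/18*28 = -148/3*28 = -4144/3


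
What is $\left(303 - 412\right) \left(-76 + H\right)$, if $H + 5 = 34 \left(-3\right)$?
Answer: $19947$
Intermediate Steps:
$H = -107$ ($H = -5 + 34 \left(-3\right) = -5 - 102 = -107$)
$\left(303 - 412\right) \left(-76 + H\right) = \left(303 - 412\right) \left(-76 - 107\right) = \left(-109\right) \left(-183\right) = 19947$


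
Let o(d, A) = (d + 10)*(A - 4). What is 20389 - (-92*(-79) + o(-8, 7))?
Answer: 13115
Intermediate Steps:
o(d, A) = (-4 + A)*(10 + d) (o(d, A) = (10 + d)*(-4 + A) = (-4 + A)*(10 + d))
20389 - (-92*(-79) + o(-8, 7)) = 20389 - (-92*(-79) + (-40 - 4*(-8) + 10*7 + 7*(-8))) = 20389 - (7268 + (-40 + 32 + 70 - 56)) = 20389 - (7268 + 6) = 20389 - 1*7274 = 20389 - 7274 = 13115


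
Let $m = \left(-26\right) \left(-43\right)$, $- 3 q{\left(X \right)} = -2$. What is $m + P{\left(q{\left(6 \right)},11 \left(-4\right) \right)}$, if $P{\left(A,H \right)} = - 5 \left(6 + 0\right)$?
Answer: $1088$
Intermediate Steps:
$q{\left(X \right)} = \frac{2}{3}$ ($q{\left(X \right)} = \left(- \frac{1}{3}\right) \left(-2\right) = \frac{2}{3}$)
$P{\left(A,H \right)} = -30$ ($P{\left(A,H \right)} = \left(-5\right) 6 = -30$)
$m = 1118$
$m + P{\left(q{\left(6 \right)},11 \left(-4\right) \right)} = 1118 - 30 = 1088$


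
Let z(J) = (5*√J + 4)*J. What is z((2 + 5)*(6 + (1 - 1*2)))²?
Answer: 1091475 + 49000*√35 ≈ 1.3814e+6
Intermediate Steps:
z(J) = J*(4 + 5*√J) (z(J) = (4 + 5*√J)*J = J*(4 + 5*√J))
z((2 + 5)*(6 + (1 - 1*2)))² = (4*((2 + 5)*(6 + (1 - 1*2))) + 5*((2 + 5)*(6 + (1 - 1*2)))^(3/2))² = (4*(7*(6 + (1 - 2))) + 5*(7*(6 + (1 - 2)))^(3/2))² = (4*(7*(6 - 1)) + 5*(7*(6 - 1))^(3/2))² = (4*(7*5) + 5*(7*5)^(3/2))² = (4*35 + 5*35^(3/2))² = (140 + 5*(35*√35))² = (140 + 175*√35)²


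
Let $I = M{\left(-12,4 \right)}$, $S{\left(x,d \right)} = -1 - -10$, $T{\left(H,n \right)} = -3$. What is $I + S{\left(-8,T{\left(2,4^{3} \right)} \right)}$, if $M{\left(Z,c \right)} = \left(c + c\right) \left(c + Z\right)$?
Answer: $-55$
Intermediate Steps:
$M{\left(Z,c \right)} = 2 c \left(Z + c\right)$
$S{\left(x,d \right)} = 9$ ($S{\left(x,d \right)} = -1 + 10 = 9$)
$I = -64$ ($I = 2 \cdot 4 \left(-12 + 4\right) = 2 \cdot 4 \left(-8\right) = -64$)
$I + S{\left(-8,T{\left(2,4^{3} \right)} \right)} = -64 + 9 = -55$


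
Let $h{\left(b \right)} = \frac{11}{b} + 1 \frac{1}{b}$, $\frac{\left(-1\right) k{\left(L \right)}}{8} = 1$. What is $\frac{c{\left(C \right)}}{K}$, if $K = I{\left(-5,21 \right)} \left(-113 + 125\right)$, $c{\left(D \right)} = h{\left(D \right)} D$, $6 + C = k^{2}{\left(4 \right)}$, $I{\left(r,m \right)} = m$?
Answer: $\frac{1}{21} \approx 0.047619$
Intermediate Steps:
$k{\left(L \right)} = -8$ ($k{\left(L \right)} = \left(-8\right) 1 = -8$)
$h{\left(b \right)} = \frac{12}{b}$ ($h{\left(b \right)} = \frac{11}{b} + \frac{1}{b} = \frac{12}{b}$)
$C = 58$ ($C = -6 + \left(-8\right)^{2} = -6 + 64 = 58$)
$c{\left(D \right)} = 12$ ($c{\left(D \right)} = \frac{12}{D} D = 12$)
$K = 252$ ($K = 21 \left(-113 + 125\right) = 21 \cdot 12 = 252$)
$\frac{c{\left(C \right)}}{K} = \frac{12}{252} = 12 \cdot \frac{1}{252} = \frac{1}{21}$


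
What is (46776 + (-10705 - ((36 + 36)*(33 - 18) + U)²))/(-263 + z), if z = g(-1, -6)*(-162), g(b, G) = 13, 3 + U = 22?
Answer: 1171730/2369 ≈ 494.61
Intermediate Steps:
U = 19 (U = -3 + 22 = 19)
z = -2106 (z = 13*(-162) = -2106)
(46776 + (-10705 - ((36 + 36)*(33 - 18) + U)²))/(-263 + z) = (46776 + (-10705 - ((36 + 36)*(33 - 18) + 19)²))/(-263 - 2106) = (46776 + (-10705 - (72*15 + 19)²))/(-2369) = (46776 + (-10705 - (1080 + 19)²))*(-1/2369) = (46776 + (-10705 - 1*1099²))*(-1/2369) = (46776 + (-10705 - 1*1207801))*(-1/2369) = (46776 + (-10705 - 1207801))*(-1/2369) = (46776 - 1218506)*(-1/2369) = -1171730*(-1/2369) = 1171730/2369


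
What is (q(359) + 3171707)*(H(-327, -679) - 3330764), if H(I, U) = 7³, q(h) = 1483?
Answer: -10568058612990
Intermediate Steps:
H(I, U) = 343
(q(359) + 3171707)*(H(-327, -679) - 3330764) = (1483 + 3171707)*(343 - 3330764) = 3173190*(-3330421) = -10568058612990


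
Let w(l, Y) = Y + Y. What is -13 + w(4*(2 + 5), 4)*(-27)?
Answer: -229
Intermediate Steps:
w(l, Y) = 2*Y
-13 + w(4*(2 + 5), 4)*(-27) = -13 + (2*4)*(-27) = -13 + 8*(-27) = -13 - 216 = -229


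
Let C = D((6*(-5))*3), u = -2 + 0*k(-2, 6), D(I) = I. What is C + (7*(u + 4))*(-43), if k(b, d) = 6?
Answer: -692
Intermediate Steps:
u = -2 (u = -2 + 0*6 = -2 + 0 = -2)
C = -90 (C = (6*(-5))*3 = -30*3 = -90)
C + (7*(u + 4))*(-43) = -90 + (7*(-2 + 4))*(-43) = -90 + (7*2)*(-43) = -90 + 14*(-43) = -90 - 602 = -692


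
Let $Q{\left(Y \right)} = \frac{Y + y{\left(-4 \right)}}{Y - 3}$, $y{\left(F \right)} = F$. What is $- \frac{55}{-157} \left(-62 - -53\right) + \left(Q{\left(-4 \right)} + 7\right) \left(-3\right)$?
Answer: $- \frac{30312}{1099} \approx -27.581$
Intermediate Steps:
$Q{\left(Y \right)} = \frac{-4 + Y}{-3 + Y}$ ($Q{\left(Y \right)} = \frac{Y - 4}{Y - 3} = \frac{-4 + Y}{-3 + Y}$)
$- \frac{55}{-157} \left(-62 - -53\right) + \left(Q{\left(-4 \right)} + 7\right) \left(-3\right) = - \frac{55}{-157} \left(-62 - -53\right) + \left(\frac{-4 - 4}{-3 - 4} + 7\right) \left(-3\right) = \left(-55\right) \left(- \frac{1}{157}\right) \left(-62 + 53\right) + \left(\frac{1}{-7} \left(-8\right) + 7\right) \left(-3\right) = \frac{55}{157} \left(-9\right) + \left(\left(- \frac{1}{7}\right) \left(-8\right) + 7\right) \left(-3\right) = - \frac{495}{157} + \left(\frac{8}{7} + 7\right) \left(-3\right) = - \frac{495}{157} + \frac{57}{7} \left(-3\right) = - \frac{495}{157} - \frac{171}{7} = - \frac{30312}{1099}$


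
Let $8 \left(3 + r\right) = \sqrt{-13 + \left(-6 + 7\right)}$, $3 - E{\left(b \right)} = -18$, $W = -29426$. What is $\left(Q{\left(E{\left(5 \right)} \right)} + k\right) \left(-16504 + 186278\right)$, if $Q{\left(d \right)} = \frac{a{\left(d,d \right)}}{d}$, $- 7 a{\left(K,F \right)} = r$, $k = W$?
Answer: $- \frac{244792546702}{49} - \frac{84887 i \sqrt{3}}{294} \approx -4.9958 \cdot 10^{9} - 500.1 i$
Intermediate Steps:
$E{\left(b \right)} = 21$ ($E{\left(b \right)} = 3 - -18 = 3 + 18 = 21$)
$k = -29426$
$r = -3 + \frac{i \sqrt{3}}{4}$ ($r = -3 + \frac{\sqrt{-13 + \left(-6 + 7\right)}}{8} = -3 + \frac{\sqrt{-13 + 1}}{8} = -3 + \frac{\sqrt{-12}}{8} = -3 + \frac{2 i \sqrt{3}}{8} = -3 + \frac{i \sqrt{3}}{4} \approx -3.0 + 0.43301 i$)
$a{\left(K,F \right)} = \frac{3}{7} - \frac{i \sqrt{3}}{28}$ ($a{\left(K,F \right)} = - \frac{-3 + \frac{i \sqrt{3}}{4}}{7} = \frac{3}{7} - \frac{i \sqrt{3}}{28}$)
$Q{\left(d \right)} = \frac{\frac{3}{7} - \frac{i \sqrt{3}}{28}}{d}$
$\left(Q{\left(E{\left(5 \right)} \right)} + k\right) \left(-16504 + 186278\right) = \left(\frac{12 - i \sqrt{3}}{28 \cdot 21} - 29426\right) \left(-16504 + 186278\right) = \left(\frac{1}{28} \cdot \frac{1}{21} \left(12 - i \sqrt{3}\right) - 29426\right) 169774 = \left(\left(\frac{1}{49} - \frac{i \sqrt{3}}{588}\right) - 29426\right) 169774 = \left(- \frac{1441873}{49} - \frac{i \sqrt{3}}{588}\right) 169774 = - \frac{244792546702}{49} - \frac{84887 i \sqrt{3}}{294}$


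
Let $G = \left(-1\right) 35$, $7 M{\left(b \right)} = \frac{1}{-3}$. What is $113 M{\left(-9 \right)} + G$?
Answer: $- \frac{848}{21} \approx -40.381$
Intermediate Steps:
$M{\left(b \right)} = - \frac{1}{21}$ ($M{\left(b \right)} = \frac{1}{7 \left(-3\right)} = \frac{1}{7} \left(- \frac{1}{3}\right) = - \frac{1}{21}$)
$G = -35$
$113 M{\left(-9 \right)} + G = 113 \left(- \frac{1}{21}\right) - 35 = - \frac{113}{21} - 35 = - \frac{848}{21}$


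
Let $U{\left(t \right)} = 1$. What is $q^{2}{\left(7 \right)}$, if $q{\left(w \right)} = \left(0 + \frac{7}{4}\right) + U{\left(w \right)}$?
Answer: $\frac{121}{16} \approx 7.5625$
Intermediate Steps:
$q{\left(w \right)} = \frac{11}{4}$ ($q{\left(w \right)} = \left(0 + \frac{7}{4}\right) + 1 = \frac{7}{4} + 1 = \frac{11}{4}$)
$q^{2}{\left(7 \right)} = \left(\frac{11}{4}\right)^{2} = \frac{121}{16}$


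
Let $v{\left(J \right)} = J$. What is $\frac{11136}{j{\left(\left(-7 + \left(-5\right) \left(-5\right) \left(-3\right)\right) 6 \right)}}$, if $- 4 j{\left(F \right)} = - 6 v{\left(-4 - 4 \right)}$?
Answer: $-928$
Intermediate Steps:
$j{\left(F \right)} = -12$ ($j{\left(F \right)} = - \frac{\left(-6\right) \left(-4 - 4\right)}{4} = - \frac{\left(-6\right) \left(-8\right)}{4} = \left(- \frac{1}{4}\right) 48 = -12$)
$\frac{11136}{j{\left(\left(-7 + \left(-5\right) \left(-5\right) \left(-3\right)\right) 6 \right)}} = \frac{11136}{-12} = 11136 \left(- \frac{1}{12}\right) = -928$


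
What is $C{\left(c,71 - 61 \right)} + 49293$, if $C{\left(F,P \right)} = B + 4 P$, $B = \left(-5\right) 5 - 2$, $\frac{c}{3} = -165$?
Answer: $49306$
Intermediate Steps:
$c = -495$ ($c = 3 \left(-165\right) = -495$)
$B = -27$ ($B = -25 - 2 = -27$)
$C{\left(F,P \right)} = -27 + 4 P$
$C{\left(c,71 - 61 \right)} + 49293 = \left(-27 + 4 \left(71 - 61\right)\right) + 49293 = \left(-27 + 4 \cdot 10\right) + 49293 = \left(-27 + 40\right) + 49293 = 13 + 49293 = 49306$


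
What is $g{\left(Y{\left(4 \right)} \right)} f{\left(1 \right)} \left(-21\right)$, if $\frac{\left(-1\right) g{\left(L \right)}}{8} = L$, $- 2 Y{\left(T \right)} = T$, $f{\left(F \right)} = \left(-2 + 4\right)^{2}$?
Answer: $-1344$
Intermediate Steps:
$f{\left(F \right)} = 4$ ($f{\left(F \right)} = 2^{2} = 4$)
$Y{\left(T \right)} = - \frac{T}{2}$
$g{\left(L \right)} = - 8 L$
$g{\left(Y{\left(4 \right)} \right)} f{\left(1 \right)} \left(-21\right) = - 8 \left(\left(- \frac{1}{2}\right) 4\right) 4 \left(-21\right) = \left(-8\right) \left(-2\right) 4 \left(-21\right) = 16 \cdot 4 \left(-21\right) = 64 \left(-21\right) = -1344$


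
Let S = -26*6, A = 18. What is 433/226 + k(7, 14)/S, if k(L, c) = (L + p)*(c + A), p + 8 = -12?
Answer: 3107/678 ≈ 4.5826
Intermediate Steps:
p = -20 (p = -8 - 12 = -20)
k(L, c) = (-20 + L)*(18 + c) (k(L, c) = (L - 20)*(c + 18) = (-20 + L)*(18 + c))
S = -156
433/226 + k(7, 14)/S = 433/226 + (-360 - 20*14 + 18*7 + 7*14)/(-156) = 433*(1/226) + (-360 - 280 + 126 + 98)*(-1/156) = 433/226 - 416*(-1/156) = 433/226 + 8/3 = 3107/678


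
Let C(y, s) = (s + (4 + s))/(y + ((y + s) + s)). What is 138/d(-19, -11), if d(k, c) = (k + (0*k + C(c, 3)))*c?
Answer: 1104/1727 ≈ 0.63926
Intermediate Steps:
C(y, s) = (4 + 2*s)/(2*s + 2*y) (C(y, s) = (4 + 2*s)/(y + ((s + y) + s)) = (4 + 2*s)/(y + (y + 2*s)) = (4 + 2*s)/(2*s + 2*y))
d(k, c) = c*(k + 5/(3 + c)) (d(k, c) = (k + (0*k + (2 + 3)/(3 + c)))*c = (k + (0 + 5/(3 + c)))*c = (k + 5/(3 + c))*c = c*(k + 5/(3 + c)))
138/d(-19, -11) = 138/((-11*(5 - 19*(3 - 11))/(3 - 11))) = 138/((-11*(5 - 19*(-8))/(-8))) = 138/((-11*(-⅛)*(5 + 152))) = 138/((-11*(-⅛)*157)) = 138/(1727/8) = 138*(8/1727) = 1104/1727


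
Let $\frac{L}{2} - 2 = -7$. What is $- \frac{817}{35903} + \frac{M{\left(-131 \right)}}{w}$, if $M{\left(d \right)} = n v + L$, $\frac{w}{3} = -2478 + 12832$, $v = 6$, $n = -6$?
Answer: $- \frac{13514596}{557609493} \approx -0.024237$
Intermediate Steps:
$L = -10$ ($L = 4 + 2 \left(-7\right) = 4 - 14 = -10$)
$w = 31062$ ($w = 3 \left(-2478 + 12832\right) = 3 \cdot 10354 = 31062$)
$M{\left(d \right)} = -46$ ($M{\left(d \right)} = \left(-6\right) 6 - 10 = -36 - 10 = -46$)
$- \frac{817}{35903} + \frac{M{\left(-131 \right)}}{w} = - \frac{817}{35903} - \frac{46}{31062} = \left(-817\right) \frac{1}{35903} - \frac{23}{15531} = - \frac{817}{35903} - \frac{23}{15531} = - \frac{13514596}{557609493}$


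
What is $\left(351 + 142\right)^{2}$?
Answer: $243049$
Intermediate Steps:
$\left(351 + 142\right)^{2} = 493^{2} = 243049$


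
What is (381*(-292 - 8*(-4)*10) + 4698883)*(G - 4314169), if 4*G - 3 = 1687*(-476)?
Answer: -85053007551435/4 ≈ -2.1263e+13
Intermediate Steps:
G = -803009/4 (G = 3/4 + (1687*(-476))/4 = 3/4 + (1/4)*(-803012) = 3/4 - 200753 = -803009/4 ≈ -2.0075e+5)
(381*(-292 - 8*(-4)*10) + 4698883)*(G - 4314169) = (381*(-292 - 8*(-4)*10) + 4698883)*(-803009/4 - 4314169) = (381*(-292 + 32*10) + 4698883)*(-18059685/4) = (381*(-292 + 320) + 4698883)*(-18059685/4) = (381*28 + 4698883)*(-18059685/4) = (10668 + 4698883)*(-18059685/4) = 4709551*(-18059685/4) = -85053007551435/4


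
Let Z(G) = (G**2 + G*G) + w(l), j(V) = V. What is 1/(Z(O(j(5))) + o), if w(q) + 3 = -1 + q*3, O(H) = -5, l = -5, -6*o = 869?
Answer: -6/683 ≈ -0.0087848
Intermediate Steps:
o = -869/6 (o = -1/6*869 = -869/6 ≈ -144.83)
w(q) = -4 + 3*q (w(q) = -3 + (-1 + q*3) = -3 + (-1 + 3*q) = -4 + 3*q)
Z(G) = -19 + 2*G**2 (Z(G) = (G**2 + G*G) + (-4 + 3*(-5)) = (G**2 + G**2) + (-4 - 15) = 2*G**2 - 19 = -19 + 2*G**2)
1/(Z(O(j(5))) + o) = 1/((-19 + 2*(-5)**2) - 869/6) = 1/((-19 + 2*25) - 869/6) = 1/((-19 + 50) - 869/6) = 1/(31 - 869/6) = 1/(-683/6) = -6/683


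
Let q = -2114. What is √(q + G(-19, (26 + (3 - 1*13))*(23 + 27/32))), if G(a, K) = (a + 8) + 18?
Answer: 7*I*√43 ≈ 45.902*I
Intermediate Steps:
G(a, K) = 26 + a (G(a, K) = (8 + a) + 18 = 26 + a)
√(q + G(-19, (26 + (3 - 1*13))*(23 + 27/32))) = √(-2114 + (26 - 19)) = √(-2114 + 7) = √(-2107) = 7*I*√43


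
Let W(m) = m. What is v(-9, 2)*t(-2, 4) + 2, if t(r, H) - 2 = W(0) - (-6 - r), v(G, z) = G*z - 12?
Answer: -178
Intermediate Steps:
v(G, z) = -12 + G*z
t(r, H) = 8 + r (t(r, H) = 2 + (0 - (-6 - r)) = 2 + (0 + (6 + r)) = 2 + (6 + r) = 8 + r)
v(-9, 2)*t(-2, 4) + 2 = (-12 - 9*2)*(8 - 2) + 2 = (-12 - 18)*6 + 2 = -30*6 + 2 = -180 + 2 = -178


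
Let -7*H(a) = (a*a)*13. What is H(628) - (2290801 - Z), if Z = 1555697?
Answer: -10272720/7 ≈ -1.4675e+6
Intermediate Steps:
H(a) = -13*a**2/7 (H(a) = -a*a*13/7 = -a**2*13/7 = -13*a**2/7)
H(628) - (2290801 - Z) = -13/7*628**2 - (2290801 - 1*1555697) = -13/7*394384 - (2290801 - 1555697) = -5126992/7 - 1*735104 = -5126992/7 - 735104 = -10272720/7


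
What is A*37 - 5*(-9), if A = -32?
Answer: -1139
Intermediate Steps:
A*37 - 5*(-9) = -32*37 - 5*(-9) = -1184 + 45 = -1139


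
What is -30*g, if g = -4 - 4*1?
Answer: 240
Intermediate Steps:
g = -8 (g = -4 - 4 = -8)
-30*g = -30*(-8) = 240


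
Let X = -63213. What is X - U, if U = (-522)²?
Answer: -335697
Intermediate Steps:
U = 272484
X - U = -63213 - 1*272484 = -63213 - 272484 = -335697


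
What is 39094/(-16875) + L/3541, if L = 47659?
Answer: 665813771/59754375 ≈ 11.143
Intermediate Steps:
39094/(-16875) + L/3541 = 39094/(-16875) + 47659/3541 = 39094*(-1/16875) + 47659*(1/3541) = -39094/16875 + 47659/3541 = 665813771/59754375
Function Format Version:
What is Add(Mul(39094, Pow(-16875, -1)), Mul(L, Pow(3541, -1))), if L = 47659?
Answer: Rational(665813771, 59754375) ≈ 11.143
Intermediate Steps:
Add(Mul(39094, Pow(-16875, -1)), Mul(L, Pow(3541, -1))) = Add(Mul(39094, Pow(-16875, -1)), Mul(47659, Pow(3541, -1))) = Add(Mul(39094, Rational(-1, 16875)), Mul(47659, Rational(1, 3541))) = Add(Rational(-39094, 16875), Rational(47659, 3541)) = Rational(665813771, 59754375)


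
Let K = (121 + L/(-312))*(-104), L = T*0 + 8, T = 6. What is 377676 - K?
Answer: 1170772/3 ≈ 3.9026e+5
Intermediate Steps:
L = 8 (L = 6*0 + 8 = 0 + 8 = 8)
K = -37744/3 (K = (121 + 8/(-312))*(-104) = (121 + 8*(-1/312))*(-104) = (121 - 1/39)*(-104) = (4718/39)*(-104) = -37744/3 ≈ -12581.)
377676 - K = 377676 - 1*(-37744/3) = 377676 + 37744/3 = 1170772/3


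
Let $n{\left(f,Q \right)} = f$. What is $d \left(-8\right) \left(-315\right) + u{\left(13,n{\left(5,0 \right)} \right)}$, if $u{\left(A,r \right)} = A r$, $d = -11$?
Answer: $-27655$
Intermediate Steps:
$d \left(-8\right) \left(-315\right) + u{\left(13,n{\left(5,0 \right)} \right)} = \left(-11\right) \left(-8\right) \left(-315\right) + 13 \cdot 5 = 88 \left(-315\right) + 65 = -27720 + 65 = -27655$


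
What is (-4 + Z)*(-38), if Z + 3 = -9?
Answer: 608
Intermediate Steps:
Z = -12 (Z = -3 - 9 = -12)
(-4 + Z)*(-38) = (-4 - 12)*(-38) = -16*(-38) = 608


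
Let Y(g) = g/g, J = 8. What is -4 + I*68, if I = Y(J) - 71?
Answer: -4764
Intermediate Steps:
Y(g) = 1
I = -70 (I = 1 - 71 = -70)
-4 + I*68 = -4 - 70*68 = -4 - 4760 = -4764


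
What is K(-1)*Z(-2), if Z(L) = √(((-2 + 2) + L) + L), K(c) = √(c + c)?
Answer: -2*√2 ≈ -2.8284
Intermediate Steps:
K(c) = √2*√c (K(c) = √(2*c) = √2*√c)
Z(L) = √2*√L (Z(L) = √((0 + L) + L) = √(L + L) = √(2*L) = √2*√L)
K(-1)*Z(-2) = (√2*√(-1))*(√2*√(-2)) = (√2*I)*(√2*(I*√2)) = (I*√2)*(2*I) = -2*√2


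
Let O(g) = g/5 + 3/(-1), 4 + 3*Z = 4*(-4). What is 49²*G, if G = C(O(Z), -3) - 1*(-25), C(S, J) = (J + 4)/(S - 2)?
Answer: 1133272/19 ≈ 59646.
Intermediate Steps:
Z = -20/3 (Z = -4/3 + (4*(-4))/3 = -4/3 + (⅓)*(-16) = -4/3 - 16/3 = -20/3 ≈ -6.6667)
O(g) = -3 + g/5 (O(g) = g*(⅕) + 3*(-1) = g/5 - 3 = -3 + g/5)
C(S, J) = (4 + J)/(-2 + S)
G = 472/19 (G = (4 - 3)/(-2 + (-3 + (⅕)*(-20/3))) - 1*(-25) = 1/(-2 + (-3 - 4/3)) + 25 = 1/(-2 - 13/3) + 25 = 1/(-19/3) + 25 = -3/19*1 + 25 = -3/19 + 25 = 472/19 ≈ 24.842)
49²*G = 49²*(472/19) = 2401*(472/19) = 1133272/19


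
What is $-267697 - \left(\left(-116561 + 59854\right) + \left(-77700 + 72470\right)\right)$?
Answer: $-205760$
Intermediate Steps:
$-267697 - \left(\left(-116561 + 59854\right) + \left(-77700 + 72470\right)\right) = -267697 - \left(-56707 - 5230\right) = -267697 - -61937 = -267697 + 61937 = -205760$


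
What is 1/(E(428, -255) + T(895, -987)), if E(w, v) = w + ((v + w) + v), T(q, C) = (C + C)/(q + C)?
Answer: 46/16903 ≈ 0.0027214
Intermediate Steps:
T(q, C) = 2*C/(C + q) (T(q, C) = (2*C)/(C + q) = 2*C/(C + q))
E(w, v) = 2*v + 2*w (E(w, v) = w + (w + 2*v) = 2*v + 2*w)
1/(E(428, -255) + T(895, -987)) = 1/((2*(-255) + 2*428) + 2*(-987)/(-987 + 895)) = 1/((-510 + 856) + 2*(-987)/(-92)) = 1/(346 + 2*(-987)*(-1/92)) = 1/(346 + 987/46) = 1/(16903/46) = 46/16903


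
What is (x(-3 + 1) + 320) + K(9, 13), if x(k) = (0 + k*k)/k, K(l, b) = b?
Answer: 331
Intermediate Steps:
x(k) = k (x(k) = (0 + k**2)/k = k**2/k = k)
(x(-3 + 1) + 320) + K(9, 13) = ((-3 + 1) + 320) + 13 = (-2 + 320) + 13 = 318 + 13 = 331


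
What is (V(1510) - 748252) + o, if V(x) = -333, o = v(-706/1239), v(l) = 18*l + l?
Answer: -927510229/1239 ≈ -7.4860e+5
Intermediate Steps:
v(l) = 19*l
o = -13414/1239 (o = 19*(-706/1239) = -13414/1239 ≈ -10.826)
(V(1510) - 748252) + o = (-333 - 748252) - 13414/1239 = -748585 - 13414/1239 = -927510229/1239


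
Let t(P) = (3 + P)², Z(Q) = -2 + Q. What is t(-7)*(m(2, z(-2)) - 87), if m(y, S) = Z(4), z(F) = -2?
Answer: -1360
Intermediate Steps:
m(y, S) = 2 (m(y, S) = -2 + 4 = 2)
t(-7)*(m(2, z(-2)) - 87) = (3 - 7)²*(2 - 87) = (-4)²*(-85) = 16*(-85) = -1360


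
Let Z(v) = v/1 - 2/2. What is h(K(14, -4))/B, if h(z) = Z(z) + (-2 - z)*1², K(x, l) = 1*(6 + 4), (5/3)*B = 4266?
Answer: -5/4266 ≈ -0.0011721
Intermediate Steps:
Z(v) = -1 + v (Z(v) = v*1 - 2*½ = v - 1 = -1 + v)
B = 12798/5 (B = (⅗)*4266 = 12798/5 ≈ 2559.6)
K(x, l) = 10 (K(x, l) = 1*10 = 10)
h(z) = -3 (h(z) = (-1 + z) + (-2 - z)*1² = (-1 + z) + (-2 - z)*1 = (-1 + z) + (-2 - z) = -3)
h(K(14, -4))/B = -3/12798/5 = -3*5/12798 = -5/4266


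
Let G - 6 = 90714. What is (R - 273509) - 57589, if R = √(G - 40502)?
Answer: -331098 + √50218 ≈ -3.3087e+5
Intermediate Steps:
G = 90720 (G = 6 + 90714 = 90720)
R = √50218 (R = √(90720 - 40502) = √50218 ≈ 224.09)
(R - 273509) - 57589 = (√50218 - 273509) - 57589 = (-273509 + √50218) - 57589 = -331098 + √50218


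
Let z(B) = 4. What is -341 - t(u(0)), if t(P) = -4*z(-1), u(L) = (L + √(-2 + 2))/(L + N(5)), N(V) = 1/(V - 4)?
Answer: -325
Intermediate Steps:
N(V) = 1/(-4 + V)
u(L) = L/(1 + L) (u(L) = (L + √(-2 + 2))/(L + 1/(-4 + 5)) = (L + √0)/(L + 1/1) = (L + 0)/(L + 1) = L/(1 + L))
t(P) = -16 (t(P) = -4*4 = -16)
-341 - t(u(0)) = -341 - 1*(-16) = -341 + 16 = -325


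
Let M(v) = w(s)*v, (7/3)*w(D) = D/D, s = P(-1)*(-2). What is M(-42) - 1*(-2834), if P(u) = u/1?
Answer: 2816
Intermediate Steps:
P(u) = u (P(u) = u*1 = u)
s = 2 (s = -1*(-2) = 2)
w(D) = 3/7 (w(D) = 3*(D/D)/7 = (3/7)*1 = 3/7)
M(v) = 3*v/7
M(-42) - 1*(-2834) = (3/7)*(-42) - 1*(-2834) = -18 + 2834 = 2816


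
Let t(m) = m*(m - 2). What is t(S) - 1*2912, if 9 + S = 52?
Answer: -1149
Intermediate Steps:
S = 43 (S = -9 + 52 = 43)
t(m) = m*(-2 + m)
t(S) - 1*2912 = 43*(-2 + 43) - 1*2912 = 43*41 - 2912 = 1763 - 2912 = -1149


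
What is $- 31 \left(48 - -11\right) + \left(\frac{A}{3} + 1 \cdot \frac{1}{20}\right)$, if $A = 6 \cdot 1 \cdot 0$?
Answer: $- \frac{36579}{20} \approx -1828.9$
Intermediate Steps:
$A = 0$ ($A = 6 \cdot 0 = 0$)
$- 31 \left(48 - -11\right) + \left(\frac{A}{3} + 1 \cdot \frac{1}{20}\right) = - 31 \left(48 - -11\right) + \left(\frac{0}{3} + 1 \cdot \frac{1}{20}\right) = - 31 \left(48 + 11\right) + \left(0 \cdot \frac{1}{3} + 1 \cdot \frac{1}{20}\right) = \left(-31\right) 59 + \left(0 + \frac{1}{20}\right) = -1829 + \frac{1}{20} = - \frac{36579}{20}$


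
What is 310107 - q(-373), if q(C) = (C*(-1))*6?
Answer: 307869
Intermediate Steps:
q(C) = -6*C (q(C) = -C*6 = -6*C)
310107 - q(-373) = 310107 - (-6)*(-373) = 310107 - 1*2238 = 310107 - 2238 = 307869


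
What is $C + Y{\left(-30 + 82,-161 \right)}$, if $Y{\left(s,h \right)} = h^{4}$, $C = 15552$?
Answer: $671913793$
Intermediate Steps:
$C + Y{\left(-30 + 82,-161 \right)} = 15552 + \left(-161\right)^{4} = 15552 + 671898241 = 671913793$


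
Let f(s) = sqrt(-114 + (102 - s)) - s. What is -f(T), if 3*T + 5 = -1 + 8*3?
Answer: 6 - 3*I*sqrt(2) ≈ 6.0 - 4.2426*I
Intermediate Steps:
T = 6 (T = -5/3 + (-1 + 8*3)/3 = -5/3 + (-1 + 24)/3 = -5/3 + (1/3)*23 = -5/3 + 23/3 = 6)
f(s) = sqrt(-12 - s) - s
-f(T) = -(sqrt(-12 - 1*6) - 1*6) = -(sqrt(-12 - 6) - 6) = -(sqrt(-18) - 6) = -(3*I*sqrt(2) - 6) = -(-6 + 3*I*sqrt(2)) = 6 - 3*I*sqrt(2)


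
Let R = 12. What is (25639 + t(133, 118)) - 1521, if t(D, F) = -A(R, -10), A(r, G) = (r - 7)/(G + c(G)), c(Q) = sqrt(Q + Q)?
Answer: 289421/12 + I*sqrt(5)/12 ≈ 24118.0 + 0.18634*I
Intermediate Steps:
c(Q) = sqrt(2)*sqrt(Q) (c(Q) = sqrt(2*Q) = sqrt(2)*sqrt(Q))
A(r, G) = (-7 + r)/(G + sqrt(2)*sqrt(G)) (A(r, G) = (r - 7)/(G + sqrt(2)*sqrt(G)) = (-7 + r)/(G + sqrt(2)*sqrt(G)))
t(D, F) = -5/(-10 + 2*I*sqrt(5)) (t(D, F) = -(-7 + 12)/(-10 + sqrt(2)*sqrt(-10)) = -5/(-10 + sqrt(2)*(I*sqrt(10))) = -5/(-10 + 2*I*sqrt(5)))
(25639 + t(133, 118)) - 1521 = (25639 + (5/12 + I*sqrt(5)/12)) - 1521 = (307673/12 + I*sqrt(5)/12) - 1521 = 289421/12 + I*sqrt(5)/12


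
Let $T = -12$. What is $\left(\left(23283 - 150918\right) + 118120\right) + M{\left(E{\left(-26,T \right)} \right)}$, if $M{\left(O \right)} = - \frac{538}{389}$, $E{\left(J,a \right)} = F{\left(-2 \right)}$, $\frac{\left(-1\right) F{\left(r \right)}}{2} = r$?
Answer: $- \frac{3701873}{389} \approx -9516.4$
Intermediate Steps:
$F{\left(r \right)} = - 2 r$
$E{\left(J,a \right)} = 4$ ($E{\left(J,a \right)} = \left(-2\right) \left(-2\right) = 4$)
$M{\left(O \right)} = - \frac{538}{389}$ ($M{\left(O \right)} = \left(-538\right) \frac{1}{389} = - \frac{538}{389}$)
$\left(\left(23283 - 150918\right) + 118120\right) + M{\left(E{\left(-26,T \right)} \right)} = \left(\left(23283 - 150918\right) + 118120\right) - \frac{538}{389} = \left(-127635 + 118120\right) - \frac{538}{389} = -9515 - \frac{538}{389} = - \frac{3701873}{389}$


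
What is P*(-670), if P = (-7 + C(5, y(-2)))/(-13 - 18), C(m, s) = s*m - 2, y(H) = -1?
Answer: -9380/31 ≈ -302.58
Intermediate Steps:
C(m, s) = -2 + m*s (C(m, s) = m*s - 2 = -2 + m*s)
P = 14/31 (P = (-7 + (-2 + 5*(-1)))/(-13 - 18) = (-7 + (-2 - 5))/(-31) = (-7 - 7)*(-1/31) = -14*(-1/31) = 14/31 ≈ 0.45161)
P*(-670) = (14/31)*(-670) = -9380/31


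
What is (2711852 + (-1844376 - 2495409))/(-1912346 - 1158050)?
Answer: 1627933/3070396 ≈ 0.53020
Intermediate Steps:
(2711852 + (-1844376 - 2495409))/(-1912346 - 1158050) = (2711852 - 4339785)/(-3070396) = -1627933*(-1/3070396) = 1627933/3070396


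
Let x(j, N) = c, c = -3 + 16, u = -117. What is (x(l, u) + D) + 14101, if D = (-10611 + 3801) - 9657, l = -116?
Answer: -2353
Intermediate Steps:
D = -16467 (D = -6810 - 9657 = -16467)
c = 13
x(j, N) = 13
(x(l, u) + D) + 14101 = (13 - 16467) + 14101 = -16454 + 14101 = -2353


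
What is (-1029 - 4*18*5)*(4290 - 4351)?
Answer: 84729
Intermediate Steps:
(-1029 - 4*18*5)*(4290 - 4351) = (-1029 - 72*5)*(-61) = (-1029 - 360)*(-61) = -1389*(-61) = 84729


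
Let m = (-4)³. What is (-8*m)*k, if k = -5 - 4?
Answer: -4608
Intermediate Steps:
k = -9
m = -64
(-8*m)*k = -8*(-64)*(-9) = 512*(-9) = -4608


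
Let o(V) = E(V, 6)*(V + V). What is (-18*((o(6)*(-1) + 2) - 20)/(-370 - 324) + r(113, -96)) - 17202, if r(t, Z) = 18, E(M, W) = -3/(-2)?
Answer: -5963172/347 ≈ -17185.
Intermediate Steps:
E(M, W) = 3/2 (E(M, W) = -3*(-½) = 3/2)
o(V) = 3*V (o(V) = 3*(V + V)/2 = 3*(2*V)/2 = 3*V)
(-18*((o(6)*(-1) + 2) - 20)/(-370 - 324) + r(113, -96)) - 17202 = (-18*(((3*6)*(-1) + 2) - 20)/(-370 - 324) + 18) - 17202 = (-18*((18*(-1) + 2) - 20)/(-694) + 18) - 17202 = (-18*((-18 + 2) - 20)*(-1)/694 + 18) - 17202 = (-18*(-16 - 20)*(-1)/694 + 18) - 17202 = (-(-648)*(-1)/694 + 18) - 17202 = (-18*18/347 + 18) - 17202 = (-324/347 + 18) - 17202 = 5922/347 - 17202 = -5963172/347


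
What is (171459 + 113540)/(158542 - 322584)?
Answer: -284999/164042 ≈ -1.7374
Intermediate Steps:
(171459 + 113540)/(158542 - 322584) = 284999/(-164042) = 284999*(-1/164042) = -284999/164042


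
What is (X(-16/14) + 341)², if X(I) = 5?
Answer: 119716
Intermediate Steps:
(X(-16/14) + 341)² = (5 + 341)² = 346² = 119716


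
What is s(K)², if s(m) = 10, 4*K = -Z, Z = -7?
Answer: 100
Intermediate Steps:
K = 7/4 (K = (-1*(-7))/4 = (¼)*7 = 7/4 ≈ 1.7500)
s(K)² = 10² = 100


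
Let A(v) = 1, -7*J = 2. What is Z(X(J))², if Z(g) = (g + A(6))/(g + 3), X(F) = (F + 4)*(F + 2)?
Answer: 130321/210681 ≈ 0.61857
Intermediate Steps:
J = -2/7 (J = -⅐*2 = -2/7 ≈ -0.28571)
X(F) = (2 + F)*(4 + F) (X(F) = (4 + F)*(2 + F) = (2 + F)*(4 + F))
Z(g) = (1 + g)/(3 + g) (Z(g) = (g + 1)/(g + 3) = (1 + g)/(3 + g))
Z(X(J))² = ((1 + (8 + (-2/7)² + 6*(-2/7)))/(3 + (8 + (-2/7)² + 6*(-2/7))))² = ((1 + (8 + 4/49 - 12/7))/(3 + (8 + 4/49 - 12/7)))² = ((1 + 312/49)/(3 + 312/49))² = ((361/49)/(459/49))² = ((49/459)*(361/49))² = (361/459)² = 130321/210681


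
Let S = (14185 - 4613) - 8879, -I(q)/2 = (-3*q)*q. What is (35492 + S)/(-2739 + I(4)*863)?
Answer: 36185/80109 ≈ 0.45170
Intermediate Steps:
I(q) = 6*q**2 (I(q) = -2*(-3*q)*q = -(-6)*q**2 = 6*q**2)
S = 693 (S = 9572 - 8879 = 693)
(35492 + S)/(-2739 + I(4)*863) = (35492 + 693)/(-2739 + (6*4**2)*863) = 36185/(-2739 + (6*16)*863) = 36185/(-2739 + 96*863) = 36185/(-2739 + 82848) = 36185/80109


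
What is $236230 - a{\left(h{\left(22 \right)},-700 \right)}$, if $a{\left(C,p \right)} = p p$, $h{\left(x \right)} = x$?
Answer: $-253770$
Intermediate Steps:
$a{\left(C,p \right)} = p^{2}$
$236230 - a{\left(h{\left(22 \right)},-700 \right)} = 236230 - \left(-700\right)^{2} = 236230 - 490000 = -253770$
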